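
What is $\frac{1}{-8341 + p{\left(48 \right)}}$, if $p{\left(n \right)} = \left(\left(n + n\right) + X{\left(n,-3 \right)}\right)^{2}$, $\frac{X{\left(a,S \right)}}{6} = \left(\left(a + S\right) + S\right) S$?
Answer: $\frac{1}{427259} \approx 2.3405 \cdot 10^{-6}$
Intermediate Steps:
$X{\left(a,S \right)} = 6 S \left(a + 2 S\right)$ ($X{\left(a,S \right)} = 6 \left(\left(a + S\right) + S\right) S = 6 \left(\left(S + a\right) + S\right) S = 6 \left(a + 2 S\right) S = 6 S \left(a + 2 S\right)$)
$p{\left(n \right)} = \left(108 - 16 n\right)^{2}$ ($p{\left(n \right)} = \left(\left(n + n\right) + 6 \left(-3\right) \left(n + 2 \left(-3\right)\right)\right)^{2} = \left(2 n + 6 \left(-3\right) \left(n - 6\right)\right)^{2} = \left(2 n + 6 \left(-3\right) \left(-6 + n\right)\right)^{2} = \left(2 n - \left(-108 + 18 n\right)\right)^{2} = \left(108 - 16 n\right)^{2}$)
$\frac{1}{-8341 + p{\left(48 \right)}} = \frac{1}{-8341 + 16 \left(-27 + 4 \cdot 48\right)^{2}} = \frac{1}{-8341 + 16 \left(-27 + 192\right)^{2}} = \frac{1}{-8341 + 16 \cdot 165^{2}} = \frac{1}{-8341 + 16 \cdot 27225} = \frac{1}{-8341 + 435600} = \frac{1}{427259}$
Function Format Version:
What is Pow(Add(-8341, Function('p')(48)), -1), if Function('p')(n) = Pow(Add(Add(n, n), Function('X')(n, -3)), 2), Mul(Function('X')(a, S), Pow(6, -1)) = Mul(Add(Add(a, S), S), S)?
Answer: Rational(1, 427259) ≈ 2.3405e-6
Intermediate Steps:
Function('X')(a, S) = Mul(6, S, Add(a, Mul(2, S))) (Function('X')(a, S) = Mul(6, Mul(Add(Add(a, S), S), S)) = Mul(6, Mul(Add(Add(S, a), S), S)) = Mul(6, Mul(Add(a, Mul(2, S)), S)) = Mul(6, Mul(S, Add(a, Mul(2, S)))) = Mul(6, S, Add(a, Mul(2, S))))
Function('p')(n) = Pow(Add(108, Mul(-16, n)), 2) (Function('p')(n) = Pow(Add(Add(n, n), Mul(6, -3, Add(n, Mul(2, -3)))), 2) = Pow(Add(Mul(2, n), Mul(6, -3, Add(n, -6))), 2) = Pow(Add(Mul(2, n), Mul(6, -3, Add(-6, n))), 2) = Pow(Add(Mul(2, n), Add(108, Mul(-18, n))), 2) = Pow(Add(108, Mul(-16, n)), 2))
Pow(Add(-8341, Function('p')(48)), -1) = Pow(Add(-8341, Mul(16, Pow(Add(-27, Mul(4, 48)), 2))), -1) = Pow(Add(-8341, Mul(16, Pow(Add(-27, 192), 2))), -1) = Pow(Add(-8341, Mul(16, Pow(165, 2))), -1) = Pow(Add(-8341, Mul(16, 27225)), -1) = Pow(Add(-8341, 435600), -1) = Pow(427259, -1) = Rational(1, 427259)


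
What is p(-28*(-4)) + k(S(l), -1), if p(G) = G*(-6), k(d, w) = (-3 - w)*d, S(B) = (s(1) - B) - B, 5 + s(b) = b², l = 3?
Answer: -652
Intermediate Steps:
s(b) = -5 + b²
S(B) = -4 - 2*B (S(B) = ((-5 + 1²) - B) - B = ((-5 + 1) - B) - B = (-4 - B) - B = -4 - 2*B)
k(d, w) = d*(-3 - w)
p(G) = -6*G
p(-28*(-4)) + k(S(l), -1) = -(-168)*(-4) - (-4 - 2*3)*(3 - 1) = -6*112 - 1*(-4 - 6)*2 = -672 - 1*(-10)*2 = -672 + 20 = -652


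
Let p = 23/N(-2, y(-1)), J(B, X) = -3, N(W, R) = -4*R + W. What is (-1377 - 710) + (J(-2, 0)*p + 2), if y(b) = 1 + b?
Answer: -4101/2 ≈ -2050.5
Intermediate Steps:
N(W, R) = W - 4*R
p = -23/2 (p = 23/(-2 - 4*(1 - 1)) = 23/(-2 - 4*0) = 23/(-2 + 0) = 23/(-2) = 23*(-1/2) = -23/2 ≈ -11.500)
(-1377 - 710) + (J(-2, 0)*p + 2) = (-1377 - 710) + (-3*(-23/2) + 2) = -2087 + (69/2 + 2) = -2087 + 73/2 = -4101/2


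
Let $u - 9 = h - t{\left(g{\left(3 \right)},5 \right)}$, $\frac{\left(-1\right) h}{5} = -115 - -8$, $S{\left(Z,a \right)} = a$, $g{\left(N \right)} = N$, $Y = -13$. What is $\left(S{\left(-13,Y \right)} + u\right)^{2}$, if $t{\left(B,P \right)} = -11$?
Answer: $293764$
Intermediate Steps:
$h = 535$ ($h = - 5 \left(-115 - -8\right) = - 5 \left(-115 + 8\right) = \left(-5\right) \left(-107\right) = 535$)
$u = 555$ ($u = 9 + \left(535 - -11\right) = 9 + \left(535 + 11\right) = 9 + 546 = 555$)
$\left(S{\left(-13,Y \right)} + u\right)^{2} = \left(-13 + 555\right)^{2} = 542^{2} = 293764$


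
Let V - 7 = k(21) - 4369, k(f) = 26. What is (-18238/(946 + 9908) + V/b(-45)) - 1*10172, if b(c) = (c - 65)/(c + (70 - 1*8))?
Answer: -2836673453/298485 ≈ -9503.6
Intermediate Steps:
V = -4336 (V = 7 + (26 - 4369) = 7 - 4343 = -4336)
b(c) = (-65 + c)/(62 + c) (b(c) = (-65 + c)/(c + (70 - 8)) = (-65 + c)/(c + 62) = (-65 + c)/(62 + c))
(-18238/(946 + 9908) + V/b(-45)) - 1*10172 = (-18238/(946 + 9908) - 4336*(62 - 45)/(-65 - 45)) - 1*10172 = (-18238/10854 - 4336/(-110/17)) - 10172 = (-18238*1/10854 - 4336/((1/17)*(-110))) - 10172 = (-9119/5427 - 4336/(-110/17)) - 10172 = (-9119/5427 - 4336*(-17/110)) - 10172 = (-9119/5427 + 36856/55) - 10172 = 199515967/298485 - 10172 = -2836673453/298485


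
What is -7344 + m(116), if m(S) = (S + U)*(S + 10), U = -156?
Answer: -12384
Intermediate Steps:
m(S) = (-156 + S)*(10 + S) (m(S) = (S - 156)*(S + 10) = (-156 + S)*(10 + S))
-7344 + m(116) = -7344 + (-1560 + 116² - 146*116) = -7344 + (-1560 + 13456 - 16936) = -7344 - 5040 = -12384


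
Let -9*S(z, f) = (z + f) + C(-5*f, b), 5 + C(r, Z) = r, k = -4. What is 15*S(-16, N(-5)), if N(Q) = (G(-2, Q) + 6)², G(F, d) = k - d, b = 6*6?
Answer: 1085/3 ≈ 361.67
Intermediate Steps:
b = 36
G(F, d) = -4 - d
C(r, Z) = -5 + r
N(Q) = (2 - Q)² (N(Q) = ((-4 - Q) + 6)² = (2 - Q)²)
S(z, f) = 5/9 - z/9 + 4*f/9 (S(z, f) = -((z + f) + (-5 - 5*f))/9 = -((f + z) + (-5 - 5*f))/9 = -(-5 + z - 4*f)/9 = 5/9 - z/9 + 4*f/9)
15*S(-16, N(-5)) = 15*(5/9 - ⅑*(-16) + 4*(-2 - 5)²/9) = 15*(5/9 + 16/9 + (4/9)*(-7)²) = 15*(5/9 + 16/9 + (4/9)*49) = 15*(5/9 + 16/9 + 196/9) = 15*(217/9) = 1085/3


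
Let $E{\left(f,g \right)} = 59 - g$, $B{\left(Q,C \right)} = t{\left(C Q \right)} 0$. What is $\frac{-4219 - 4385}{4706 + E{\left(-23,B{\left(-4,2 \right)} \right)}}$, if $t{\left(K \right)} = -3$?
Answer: $- \frac{8604}{4765} \approx -1.8057$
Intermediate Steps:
$B{\left(Q,C \right)} = 0$ ($B{\left(Q,C \right)} = \left(-3\right) 0 = 0$)
$\frac{-4219 - 4385}{4706 + E{\left(-23,B{\left(-4,2 \right)} \right)}} = \frac{-4219 - 4385}{4706 + \left(59 - 0\right)} = - \frac{8604}{4706 + \left(59 + 0\right)} = - \frac{8604}{4706 + 59} = - \frac{8604}{4765}$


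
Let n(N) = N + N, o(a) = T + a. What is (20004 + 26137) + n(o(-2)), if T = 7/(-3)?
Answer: 138397/3 ≈ 46132.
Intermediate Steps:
T = -7/3 (T = 7*(-⅓) = -7/3 ≈ -2.3333)
o(a) = -7/3 + a
n(N) = 2*N
(20004 + 26137) + n(o(-2)) = (20004 + 26137) + 2*(-7/3 - 2) = 46141 + 2*(-13/3) = 46141 - 26/3 = 138397/3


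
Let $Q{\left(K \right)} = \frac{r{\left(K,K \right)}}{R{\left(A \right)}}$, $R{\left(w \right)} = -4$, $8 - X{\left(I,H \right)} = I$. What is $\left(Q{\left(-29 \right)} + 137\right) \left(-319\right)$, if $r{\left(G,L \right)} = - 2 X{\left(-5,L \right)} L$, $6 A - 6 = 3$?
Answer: $\frac{32857}{2} \approx 16429.0$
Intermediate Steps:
$A = \frac{3}{2}$ ($A = 1 + \frac{1}{6} \cdot 3 = 1 + \frac{1}{2} = \frac{3}{2} \approx 1.5$)
$X{\left(I,H \right)} = 8 - I$
$r{\left(G,L \right)} = - 26 L$ ($r{\left(G,L \right)} = - 2 \left(8 - -5\right) L = - 2 \left(8 + 5\right) L = \left(-2\right) 13 L = - 26 L$)
$Q{\left(K \right)} = \frac{13 K}{2}$ ($Q{\left(K \right)} = \frac{\left(-26\right) K}{-4} = - 26 K \left(- \frac{1}{4}\right) = \frac{13 K}{2}$)
$\left(Q{\left(-29 \right)} + 137\right) \left(-319\right) = \left(\frac{13}{2} \left(-29\right) + 137\right) \left(-319\right) = \left(- \frac{377}{2} + 137\right) \left(-319\right) = \left(- \frac{103}{2}\right) \left(-319\right) = \frac{32857}{2}$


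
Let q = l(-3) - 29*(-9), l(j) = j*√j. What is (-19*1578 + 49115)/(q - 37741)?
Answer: -37742360/73934233 + 3021*I*√3/73934233 ≈ -0.51049 + 7.0773e-5*I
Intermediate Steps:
l(j) = j^(3/2)
q = 261 - 3*I*√3 (q = (-3)^(3/2) - 29*(-9) = -3*I*√3 + 261 = 261 - 3*I*√3 ≈ 261.0 - 5.1962*I)
(-19*1578 + 49115)/(q - 37741) = (-19*1578 + 49115)/((261 - 3*I*√3) - 37741) = (-29982 + 49115)/(-37480 - 3*I*√3) = 19133/(-37480 - 3*I*√3)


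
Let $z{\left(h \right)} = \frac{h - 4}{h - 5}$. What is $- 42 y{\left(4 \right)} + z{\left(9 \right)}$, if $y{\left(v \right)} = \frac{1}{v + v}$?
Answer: $-4$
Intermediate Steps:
$y{\left(v \right)} = \frac{1}{2 v}$
$z{\left(h \right)} = \frac{-4 + h}{-5 + h}$
$- 42 y{\left(4 \right)} + z{\left(9 \right)} = - 42 \frac{1}{2 \cdot 4} + \frac{-4 + 9}{-5 + 9} = - 42 \cdot \frac{1}{2} \cdot \frac{1}{4} + \frac{1}{4} \cdot 5 = \left(-42\right) \frac{1}{8} + \frac{1}{4} \cdot 5 = - \frac{21}{4} + \frac{5}{4} = -4$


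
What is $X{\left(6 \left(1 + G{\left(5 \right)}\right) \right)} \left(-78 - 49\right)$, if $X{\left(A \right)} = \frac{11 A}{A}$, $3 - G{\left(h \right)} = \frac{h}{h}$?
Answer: $-1397$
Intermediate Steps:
$G{\left(h \right)} = 2$ ($G{\left(h \right)} = 3 - \frac{h}{h} = 3 - 1 = 2$)
$X{\left(A \right)} = 11$
$X{\left(6 \left(1 + G{\left(5 \right)}\right) \right)} \left(-78 - 49\right) = 11 \left(-78 - 49\right) = 11 \left(-127\right) = -1397$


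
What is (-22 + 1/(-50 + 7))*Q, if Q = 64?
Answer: -60608/43 ≈ -1409.5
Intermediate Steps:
(-22 + 1/(-50 + 7))*Q = (-22 + 1/(-50 + 7))*64 = (-22 + 1/(-43))*64 = (-22 - 1/43)*64 = -947/43*64 = -60608/43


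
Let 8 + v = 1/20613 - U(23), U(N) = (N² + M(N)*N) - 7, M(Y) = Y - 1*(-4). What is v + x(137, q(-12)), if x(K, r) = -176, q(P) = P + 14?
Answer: -27353450/20613 ≈ -1327.0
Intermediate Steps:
M(Y) = 4 + Y (M(Y) = Y + 4 = 4 + Y)
q(P) = 14 + P
U(N) = -7 + N² + N*(4 + N) (U(N) = (N² + (4 + N)*N) - 7 = (N² + N*(4 + N)) - 7 = -7 + N² + N*(4 + N))
v = -23725562/20613 (v = -8 + (1/20613 - (-7 + 23² + 23*(4 + 23))) = -8 + (1/20613 - (-7 + 529 + 23*27)) = -8 + (1/20613 - (-7 + 529 + 621)) = -8 + (1/20613 - 1*1143) = -8 + (1/20613 - 1143) = -8 - 23560658/20613 = -23725562/20613 ≈ -1151.0)
v + x(137, q(-12)) = -23725562/20613 - 176 = -27353450/20613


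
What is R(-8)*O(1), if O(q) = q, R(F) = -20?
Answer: -20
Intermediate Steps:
R(-8)*O(1) = -20*1 = -20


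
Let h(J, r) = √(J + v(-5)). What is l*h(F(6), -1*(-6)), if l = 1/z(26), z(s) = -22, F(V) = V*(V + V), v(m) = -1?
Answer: -√71/22 ≈ -0.38301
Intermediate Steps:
F(V) = 2*V² (F(V) = V*(2*V) = 2*V²)
h(J, r) = √(-1 + J) (h(J, r) = √(J - 1) = √(-1 + J))
l = -1/22 (l = 1/(-22) = -1/22 ≈ -0.045455)
l*h(F(6), -1*(-6)) = -√(-1 + 2*6²)/22 = -√(-1 + 2*36)/22 = -√(-1 + 72)/22 = -√71/22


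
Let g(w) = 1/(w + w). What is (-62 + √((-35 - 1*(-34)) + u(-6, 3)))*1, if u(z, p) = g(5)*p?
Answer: -62 + I*√70/10 ≈ -62.0 + 0.83666*I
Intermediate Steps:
g(w) = 1/(2*w)
u(z, p) = p/10 (u(z, p) = ((½)/5)*p = ((½)*(⅕))*p = p/10)
(-62 + √((-35 - 1*(-34)) + u(-6, 3)))*1 = (-62 + √((-35 - 1*(-34)) + (⅒)*3))*1 = (-62 + √((-35 + 34) + 3/10))*1 = (-62 + √(-1 + 3/10))*1 = (-62 + √(-7/10))*1 = (-62 + I*√70/10)*1 = -62 + I*√70/10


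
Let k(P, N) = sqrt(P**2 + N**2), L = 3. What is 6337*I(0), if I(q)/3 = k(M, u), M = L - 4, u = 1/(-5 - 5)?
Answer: 19011*sqrt(101)/10 ≈ 19106.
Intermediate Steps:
u = -1/10 (u = 1/(-10) = -1/10 ≈ -0.10000)
M = -1 (M = 3 - 4 = -1)
k(P, N) = sqrt(N**2 + P**2)
I(q) = 3*sqrt(101)/10 (I(q) = 3*sqrt((-1/10)**2 + (-1)**2) = 3*sqrt(1/100 + 1) = 3*sqrt(101/100) = 3*(sqrt(101)/10) = 3*sqrt(101)/10)
6337*I(0) = 6337*(3*sqrt(101)/10) = 19011*sqrt(101)/10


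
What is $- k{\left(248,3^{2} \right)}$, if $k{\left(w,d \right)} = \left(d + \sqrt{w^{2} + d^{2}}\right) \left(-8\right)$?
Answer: $72 + 8 \sqrt{61585} \approx 2057.3$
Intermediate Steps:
$k{\left(w,d \right)} = - 8 d - 8 \sqrt{d^{2} + w^{2}}$ ($k{\left(w,d \right)} = \left(d + \sqrt{d^{2} + w^{2}}\right) \left(-8\right) = - 8 d - 8 \sqrt{d^{2} + w^{2}}$)
$- k{\left(248,3^{2} \right)} = - (- 8 \cdot 3^{2} - 8 \sqrt{\left(3^{2}\right)^{2} + 248^{2}}) = - (\left(-8\right) 9 - 8 \sqrt{9^{2} + 61504}) = - (-72 - 8 \sqrt{81 + 61504}) = - (-72 - 8 \sqrt{61585}) = 72 + 8 \sqrt{61585}$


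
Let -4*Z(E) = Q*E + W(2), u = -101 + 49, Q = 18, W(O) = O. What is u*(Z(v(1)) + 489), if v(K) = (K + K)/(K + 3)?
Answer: -25285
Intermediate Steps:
v(K) = 2*K/(3 + K) (v(K) = (2*K)/(3 + K) = 2*K/(3 + K))
u = -52
Z(E) = -1/2 - 9*E/2 (Z(E) = -(18*E + 2)/4 = -(2 + 18*E)/4 = -1/2 - 9*E/2)
u*(Z(v(1)) + 489) = -52*((-1/2 - 9/(3 + 1)) + 489) = -52*((-1/2 - 9/4) + 489) = -52*(-11/4 + 489) = -52*1945/4 = -25285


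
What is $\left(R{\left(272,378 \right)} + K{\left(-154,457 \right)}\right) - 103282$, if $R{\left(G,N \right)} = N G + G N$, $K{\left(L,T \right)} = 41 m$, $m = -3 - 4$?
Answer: $102063$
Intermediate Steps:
$m = -7$ ($m = -3 - 4 = -7$)
$K{\left(L,T \right)} = -287$ ($K{\left(L,T \right)} = 41 \left(-7\right) = -287$)
$R{\left(G,N \right)} = 2 G N$ ($R{\left(G,N \right)} = G N + G N = 2 G N$)
$\left(R{\left(272,378 \right)} + K{\left(-154,457 \right)}\right) - 103282 = \left(2 \cdot 272 \cdot 378 - 287\right) - 103282 = \left(205632 - 287\right) - 103282 = 205345 - 103282 = 102063$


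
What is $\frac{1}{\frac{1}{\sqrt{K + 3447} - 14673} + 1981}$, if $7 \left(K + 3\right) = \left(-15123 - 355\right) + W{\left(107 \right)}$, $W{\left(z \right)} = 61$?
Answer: $\frac{426500742123}{844897941078451} + \frac{\sqrt{60837}}{5914285587549157} \approx 0.0005048$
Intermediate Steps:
$K = - \frac{15438}{7}$ ($K = -3 + \frac{\left(-15123 - 355\right) + 61}{7} = -3 + \frac{-15478 + 61}{7} = -3 + \frac{1}{7} \left(-15417\right) = -3 - \frac{15417}{7} = - \frac{15438}{7} \approx -2205.4$)
$\frac{1}{\frac{1}{\sqrt{K + 3447} - 14673} + 1981} = \frac{1}{\frac{1}{\sqrt{- \frac{15438}{7} + 3447} - 14673} + 1981} = \frac{1}{\frac{1}{\sqrt{\frac{8691}{7}} - 14673} + 1981} = \frac{1}{\frac{1}{\frac{\sqrt{60837}}{7} - 14673} + 1981} = \frac{1}{\frac{1}{-14673 + \frac{\sqrt{60837}}{7}} + 1981} = \frac{1}{1981 + \frac{1}{-14673 + \frac{\sqrt{60837}}{7}}}$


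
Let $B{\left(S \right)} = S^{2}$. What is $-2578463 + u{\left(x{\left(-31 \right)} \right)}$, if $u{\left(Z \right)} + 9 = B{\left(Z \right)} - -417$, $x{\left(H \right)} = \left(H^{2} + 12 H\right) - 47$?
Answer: $-2284291$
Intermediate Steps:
$x{\left(H \right)} = -47 + H^{2} + 12 H$
$u{\left(Z \right)} = 408 + Z^{2}$ ($u{\left(Z \right)} = -9 + \left(Z^{2} - -417\right) = -9 + \left(Z^{2} + 417\right) = -9 + \left(417 + Z^{2}\right) = 408 + Z^{2}$)
$-2578463 + u{\left(x{\left(-31 \right)} \right)} = -2578463 + \left(408 + \left(-47 + \left(-31\right)^{2} + 12 \left(-31\right)\right)^{2}\right) = -2578463 + \left(408 + \left(-47 + 961 - 372\right)^{2}\right) = -2578463 + \left(408 + 542^{2}\right) = -2578463 + \left(408 + 293764\right) = -2578463 + 294172 = -2284291$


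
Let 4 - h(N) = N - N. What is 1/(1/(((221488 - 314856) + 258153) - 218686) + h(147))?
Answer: 53901/215603 ≈ 0.25000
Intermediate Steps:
h(N) = 4 (h(N) = 4 - (N - N) = 4 - 1*0 = 4 + 0 = 4)
1/(1/(((221488 - 314856) + 258153) - 218686) + h(147)) = 1/(1/(((221488 - 314856) + 258153) - 218686) + 4) = 1/(1/((-93368 + 258153) - 218686) + 4) = 1/(1/(164785 - 218686) + 4) = 1/(1/(-53901) + 4) = 1/(-1/53901 + 4) = 1/(215603/53901) = 53901/215603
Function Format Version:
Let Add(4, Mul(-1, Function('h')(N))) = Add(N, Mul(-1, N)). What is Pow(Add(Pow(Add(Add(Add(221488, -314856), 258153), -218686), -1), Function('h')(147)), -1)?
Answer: Rational(53901, 215603) ≈ 0.25000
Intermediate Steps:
Function('h')(N) = 4 (Function('h')(N) = Add(4, Mul(-1, Add(N, Mul(-1, N)))) = Add(4, Mul(-1, 0)) = Add(4, 0) = 4)
Pow(Add(Pow(Add(Add(Add(221488, -314856), 258153), -218686), -1), Function('h')(147)), -1) = Pow(Add(Pow(Add(Add(Add(221488, -314856), 258153), -218686), -1), 4), -1) = Pow(Add(Pow(Add(Add(-93368, 258153), -218686), -1), 4), -1) = Pow(Add(Pow(Add(164785, -218686), -1), 4), -1) = Pow(Add(Pow(-53901, -1), 4), -1) = Pow(Add(Rational(-1, 53901), 4), -1) = Pow(Rational(215603, 53901), -1) = Rational(53901, 215603)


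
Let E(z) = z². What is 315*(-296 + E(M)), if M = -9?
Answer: -67725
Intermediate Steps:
315*(-296 + E(M)) = 315*(-296 + (-9)²) = 315*(-296 + 81) = 315*(-215) = -67725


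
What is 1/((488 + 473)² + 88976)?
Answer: 1/1012497 ≈ 9.8766e-7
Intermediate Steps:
1/((488 + 473)² + 88976) = 1/(961² + 88976) = 1/(923521 + 88976) = 1/1012497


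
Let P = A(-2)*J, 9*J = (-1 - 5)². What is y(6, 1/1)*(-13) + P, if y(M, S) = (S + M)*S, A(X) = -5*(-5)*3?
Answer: 209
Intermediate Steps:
J = 4 (J = (-1 - 5)²/9 = (⅑)*(-6)² = (⅑)*36 = 4)
A(X) = 75 (A(X) = 25*3 = 75)
y(M, S) = S*(M + S) (y(M, S) = (M + S)*S = S*(M + S))
P = 300 (P = 75*4 = 300)
y(6, 1/1)*(-13) + P = ((6 + 1/1)/1)*(-13) + 300 = (1*(6 + 1))*(-13) + 300 = (1*7)*(-13) + 300 = 7*(-13) + 300 = -91 + 300 = 209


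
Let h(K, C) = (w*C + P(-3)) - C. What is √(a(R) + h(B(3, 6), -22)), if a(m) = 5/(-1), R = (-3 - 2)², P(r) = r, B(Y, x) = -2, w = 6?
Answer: I*√118 ≈ 10.863*I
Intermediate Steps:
R = 25 (R = (-5)² = 25)
h(K, C) = -3 + 5*C (h(K, C) = (6*C - 3) - C = (-3 + 6*C) - C = -3 + 5*C)
a(m) = -5 (a(m) = 5*(-1) = -5)
√(a(R) + h(B(3, 6), -22)) = √(-5 + (-3 + 5*(-22))) = √(-5 + (-3 - 110)) = √(-5 - 113) = √(-118) = I*√118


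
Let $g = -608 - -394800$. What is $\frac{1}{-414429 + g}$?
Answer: $- \frac{1}{20237} \approx -4.9414 \cdot 10^{-5}$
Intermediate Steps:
$g = 394192$ ($g = -608 + 394800 = 394192$)
$\frac{1}{-414429 + g} = \frac{1}{-414429 + 394192} = \frac{1}{-20237} = - \frac{1}{20237}$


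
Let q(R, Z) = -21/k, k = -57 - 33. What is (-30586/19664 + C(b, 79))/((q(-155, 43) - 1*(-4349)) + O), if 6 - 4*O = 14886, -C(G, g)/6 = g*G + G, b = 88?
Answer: -6229784595/92799332 ≈ -67.132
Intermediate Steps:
C(G, g) = -6*G - 6*G*g (C(G, g) = -6*(g*G + G) = -6*(G*g + G) = -6*(G + G*g) = -6*G - 6*G*g)
k = -90
O = -3720 (O = 3/2 - ¼*14886 = 3/2 - 7443/2 = -3720)
q(R, Z) = 7/30 (q(R, Z) = -21/(-90) = -21*(-1/90) = 7/30)
(-30586/19664 + C(b, 79))/((q(-155, 43) - 1*(-4349)) + O) = (-30586/19664 - 6*88*(1 + 79))/((7/30 - 1*(-4349)) - 3720) = (-30586*1/19664 - 6*88*80)/((7/30 + 4349) - 3720) = (-15293/9832 - 42240)/(130477/30 - 3720) = -415318973/(9832*18877/30) = -415318973/9832*30/18877 = -6229784595/92799332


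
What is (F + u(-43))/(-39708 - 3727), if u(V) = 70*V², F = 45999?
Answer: -175429/43435 ≈ -4.0389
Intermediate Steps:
(F + u(-43))/(-39708 - 3727) = (45999 + 70*(-43)²)/(-39708 - 3727) = (45999 + 70*1849)/(-43435) = (45999 + 129430)*(-1/43435) = 175429*(-1/43435) = -175429/43435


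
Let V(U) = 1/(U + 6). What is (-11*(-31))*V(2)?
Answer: 341/8 ≈ 42.625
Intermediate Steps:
V(U) = 1/(6 + U)
(-11*(-31))*V(2) = (-11*(-31))/(6 + 2) = 341/8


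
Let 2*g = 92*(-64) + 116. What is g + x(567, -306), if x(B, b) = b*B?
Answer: -176388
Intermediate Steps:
x(B, b) = B*b
g = -2886 (g = (92*(-64) + 116)/2 = (-5888 + 116)/2 = (½)*(-5772) = -2886)
g + x(567, -306) = -2886 + 567*(-306) = -2886 - 173502 = -176388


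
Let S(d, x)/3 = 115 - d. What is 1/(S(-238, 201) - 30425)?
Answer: -1/29366 ≈ -3.4053e-5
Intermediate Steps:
S(d, x) = 345 - 3*d (S(d, x) = 3*(115 - d) = 345 - 3*d)
1/(S(-238, 201) - 30425) = 1/((345 - 3*(-238)) - 30425) = 1/((345 + 714) - 30425) = 1/(1059 - 30425) = 1/(-29366) = -1/29366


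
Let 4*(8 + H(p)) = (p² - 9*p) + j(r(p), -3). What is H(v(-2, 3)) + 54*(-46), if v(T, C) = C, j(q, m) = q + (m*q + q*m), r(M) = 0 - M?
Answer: -9971/4 ≈ -2492.8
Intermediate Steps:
r(M) = -M
j(q, m) = q + 2*m*q (j(q, m) = q + (m*q + m*q) = q + 2*m*q)
H(p) = -8 - p + p²/4 (H(p) = -8 + ((p² - 9*p) + (-p)*(1 + 2*(-3)))/4 = -8 + ((p² - 9*p) + (-p)*(1 - 6))/4 = -8 + ((p² - 9*p) - p*(-5))/4 = -8 + ((p² - 9*p) + 5*p)/4 = -8 + (p² - 4*p)/4 = -8 + (-p + p²/4) = -8 - p + p²/4)
H(v(-2, 3)) + 54*(-46) = (-8 - 1*3 + (¼)*3²) + 54*(-46) = (-8 - 3 + (¼)*9) - 2484 = (-8 - 3 + 9/4) - 2484 = -35/4 - 2484 = -9971/4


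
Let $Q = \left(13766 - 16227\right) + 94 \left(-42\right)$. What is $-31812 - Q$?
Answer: $-25403$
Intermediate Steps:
$Q = -6409$ ($Q = -2461 - 3948 = -6409$)
$-31812 - Q = -31812 - -6409 = -31812 + 6409 = -25403$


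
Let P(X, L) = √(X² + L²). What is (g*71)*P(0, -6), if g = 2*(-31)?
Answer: -26412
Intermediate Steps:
g = -62
P(X, L) = √(L² + X²)
(g*71)*P(0, -6) = (-62*71)*√((-6)² + 0²) = -4402*√(36 + 0) = -4402*√36 = -4402*6 = -26412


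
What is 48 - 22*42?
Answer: -876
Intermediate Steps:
48 - 22*42 = 48 - 924 = -876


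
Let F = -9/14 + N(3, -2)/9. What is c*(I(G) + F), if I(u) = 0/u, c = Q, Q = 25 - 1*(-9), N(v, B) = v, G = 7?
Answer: -221/21 ≈ -10.524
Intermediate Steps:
Q = 34 (Q = 25 + 9 = 34)
c = 34
I(u) = 0
F = -13/42 (F = -9/14 + 3/9 = -9*1/14 + 3*(⅑) = -9/14 + ⅓ = -13/42 ≈ -0.30952)
c*(I(G) + F) = 34*(0 - 13/42) = 34*(-13/42) = -221/21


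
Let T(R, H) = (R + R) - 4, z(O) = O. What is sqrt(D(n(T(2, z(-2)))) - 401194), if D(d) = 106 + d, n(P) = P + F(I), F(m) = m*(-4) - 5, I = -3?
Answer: I*sqrt(401081) ≈ 633.31*I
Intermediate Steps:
F(m) = -5 - 4*m (F(m) = -4*m - 5 = -5 - 4*m)
T(R, H) = -4 + 2*R (T(R, H) = 2*R - 4 = -4 + 2*R)
n(P) = 7 + P (n(P) = P + (-5 - 4*(-3)) = P + (-5 + 12) = P + 7 = 7 + P)
sqrt(D(n(T(2, z(-2)))) - 401194) = sqrt((106 + (7 + (-4 + 2*2))) - 401194) = sqrt((106 + (7 + (-4 + 4))) - 401194) = sqrt((106 + (7 + 0)) - 401194) = sqrt((106 + 7) - 401194) = sqrt(113 - 401194) = sqrt(-401081) = I*sqrt(401081)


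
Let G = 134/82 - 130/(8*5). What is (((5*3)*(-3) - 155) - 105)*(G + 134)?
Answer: -6621855/164 ≈ -40377.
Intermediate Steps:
G = -265/164 (G = 134*(1/82) - 130/40 = 67/41 - 130*1/40 = 67/41 - 13/4 = -265/164 ≈ -1.6159)
(((5*3)*(-3) - 155) - 105)*(G + 134) = (((5*3)*(-3) - 155) - 105)*(-265/164 + 134) = ((15*(-3) - 155) - 105)*(21711/164) = ((-45 - 155) - 105)*(21711/164) = (-200 - 105)*(21711/164) = -305*21711/164 = -6621855/164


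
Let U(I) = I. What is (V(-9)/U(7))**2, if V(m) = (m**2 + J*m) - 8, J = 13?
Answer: 1936/49 ≈ 39.510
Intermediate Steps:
V(m) = -8 + m**2 + 13*m (V(m) = (m**2 + 13*m) - 8 = -8 + m**2 + 13*m)
(V(-9)/U(7))**2 = ((-8 + (-9)**2 + 13*(-9))/7)**2 = ((-8 + 81 - 117)*(1/7))**2 = (-44*1/7)**2 = (-44/7)**2 = 1936/49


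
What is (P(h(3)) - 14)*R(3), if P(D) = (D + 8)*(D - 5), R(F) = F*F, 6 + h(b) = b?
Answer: -486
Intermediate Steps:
h(b) = -6 + b
R(F) = F**2
P(D) = (-5 + D)*(8 + D) (P(D) = (8 + D)*(-5 + D) = (-5 + D)*(8 + D))
(P(h(3)) - 14)*R(3) = ((-40 + (-6 + 3)**2 + 3*(-6 + 3)) - 14)*3**2 = ((-40 + (-3)**2 + 3*(-3)) - 14)*9 = ((-40 + 9 - 9) - 14)*9 = (-40 - 14)*9 = -54*9 = -486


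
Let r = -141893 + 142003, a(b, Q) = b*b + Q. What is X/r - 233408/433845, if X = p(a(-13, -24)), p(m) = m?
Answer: 7446529/9544590 ≈ 0.78018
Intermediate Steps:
a(b, Q) = Q + b² (a(b, Q) = b² + Q = Q + b²)
r = 110
X = 145 (X = -24 + (-13)² = -24 + 169 = 145)
X/r - 233408/433845 = 145/110 - 233408/433845 = 145*(1/110) - 233408*1/433845 = 29/22 - 233408/433845 = 7446529/9544590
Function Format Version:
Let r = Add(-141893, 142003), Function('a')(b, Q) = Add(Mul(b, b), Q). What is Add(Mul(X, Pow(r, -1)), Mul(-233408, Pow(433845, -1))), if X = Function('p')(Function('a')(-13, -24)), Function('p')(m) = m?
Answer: Rational(7446529, 9544590) ≈ 0.78018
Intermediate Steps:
Function('a')(b, Q) = Add(Q, Pow(b, 2)) (Function('a')(b, Q) = Add(Pow(b, 2), Q) = Add(Q, Pow(b, 2)))
r = 110
X = 145 (X = Add(-24, Pow(-13, 2)) = Add(-24, 169) = 145)
Add(Mul(X, Pow(r, -1)), Mul(-233408, Pow(433845, -1))) = Add(Mul(145, Pow(110, -1)), Mul(-233408, Pow(433845, -1))) = Add(Mul(145, Rational(1, 110)), Mul(-233408, Rational(1, 433845))) = Add(Rational(29, 22), Rational(-233408, 433845)) = Rational(7446529, 9544590)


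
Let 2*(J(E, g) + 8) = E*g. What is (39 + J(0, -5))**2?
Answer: 961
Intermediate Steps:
J(E, g) = -8 + E*g/2 (J(E, g) = -8 + (E*g)/2 = -8 + E*g/2)
(39 + J(0, -5))**2 = (39 + (-8 + (1/2)*0*(-5)))**2 = (39 + (-8 + 0))**2 = (39 - 8)**2 = 31**2 = 961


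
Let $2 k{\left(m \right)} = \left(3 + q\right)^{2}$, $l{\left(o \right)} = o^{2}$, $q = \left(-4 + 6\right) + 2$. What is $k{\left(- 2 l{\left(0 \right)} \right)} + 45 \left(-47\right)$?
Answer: $- \frac{4181}{2} \approx -2090.5$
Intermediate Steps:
$q = 4$ ($q = 2 + 2 = 4$)
$k{\left(m \right)} = \frac{49}{2}$ ($k{\left(m \right)} = \frac{\left(3 + 4\right)^{2}}{2} = \frac{7^{2}}{2} = \frac{1}{2} \cdot 49 = \frac{49}{2}$)
$k{\left(- 2 l{\left(0 \right)} \right)} + 45 \left(-47\right) = \frac{49}{2} + 45 \left(-47\right) = \frac{49}{2} - 2115 = - \frac{4181}{2}$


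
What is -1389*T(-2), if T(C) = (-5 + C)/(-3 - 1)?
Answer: -9723/4 ≈ -2430.8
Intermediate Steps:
T(C) = 5/4 - C/4 (T(C) = (-5 + C)/(-4) = (-5 + C)*(-¼) = 5/4 - C/4)
-1389*T(-2) = -1389*(5/4 - ¼*(-2)) = -1389*(5/4 + ½) = -1389*7/4 = -9723/4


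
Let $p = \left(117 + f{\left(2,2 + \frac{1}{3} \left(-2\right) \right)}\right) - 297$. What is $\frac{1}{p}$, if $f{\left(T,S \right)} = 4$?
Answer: $- \frac{1}{176} \approx -0.0056818$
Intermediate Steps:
$p = -176$ ($p = \left(117 + 4\right) - 297 = 121 - 297 = -176$)
$\frac{1}{p} = \frac{1}{-176} = - \frac{1}{176}$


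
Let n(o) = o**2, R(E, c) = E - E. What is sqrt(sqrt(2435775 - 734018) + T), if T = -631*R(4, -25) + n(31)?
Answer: sqrt(961 + sqrt(1701757)) ≈ 47.597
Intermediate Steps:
R(E, c) = 0
T = 961 (T = -631*0 + 31**2 = 0 + 961 = 961)
sqrt(sqrt(2435775 - 734018) + T) = sqrt(sqrt(2435775 - 734018) + 961) = sqrt(sqrt(1701757) + 961) = sqrt(961 + sqrt(1701757))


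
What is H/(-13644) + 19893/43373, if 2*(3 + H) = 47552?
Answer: -759686237/591781212 ≈ -1.2837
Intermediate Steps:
H = 23773 (H = -3 + (1/2)*47552 = -3 + 23776 = 23773)
H/(-13644) + 19893/43373 = 23773/(-13644) + 19893/43373 = 23773*(-1/13644) + 19893*(1/43373) = -23773/13644 + 19893/43373 = -759686237/591781212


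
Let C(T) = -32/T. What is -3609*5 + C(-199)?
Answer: -3590923/199 ≈ -18045.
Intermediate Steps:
-3609*5 + C(-199) = -3609*5 - 32/(-199) = -18045 - 32*(-1/199) = -18045 + 32/199 = -3590923/199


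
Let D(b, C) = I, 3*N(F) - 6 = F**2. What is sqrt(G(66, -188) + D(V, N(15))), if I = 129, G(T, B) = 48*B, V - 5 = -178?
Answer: I*sqrt(8895) ≈ 94.313*I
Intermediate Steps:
V = -173 (V = 5 - 178 = -173)
N(F) = 2 + F**2/3
D(b, C) = 129
sqrt(G(66, -188) + D(V, N(15))) = sqrt(48*(-188) + 129) = sqrt(-9024 + 129) = sqrt(-8895) = I*sqrt(8895)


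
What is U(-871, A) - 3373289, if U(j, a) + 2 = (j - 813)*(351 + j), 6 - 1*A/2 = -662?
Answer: -2497611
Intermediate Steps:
A = 1336 (A = 12 - 2*(-662) = 12 + 1324 = 1336)
U(j, a) = -2 + (-813 + j)*(351 + j) (U(j, a) = -2 + (j - 813)*(351 + j) = -2 + (-813 + j)*(351 + j))
U(-871, A) - 3373289 = (-285365 + (-871)² - 462*(-871)) - 3373289 = (-285365 + 758641 + 402402) - 3373289 = 875678 - 3373289 = -2497611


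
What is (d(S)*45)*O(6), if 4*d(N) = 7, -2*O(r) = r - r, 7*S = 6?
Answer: 0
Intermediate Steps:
S = 6/7 (S = (⅐)*6 = 6/7 ≈ 0.85714)
O(r) = 0 (O(r) = -(r - r)/2 = -½*0 = 0)
d(N) = 7/4 (d(N) = (¼)*7 = 7/4)
(d(S)*45)*O(6) = ((7/4)*45)*0 = (315/4)*0 = 0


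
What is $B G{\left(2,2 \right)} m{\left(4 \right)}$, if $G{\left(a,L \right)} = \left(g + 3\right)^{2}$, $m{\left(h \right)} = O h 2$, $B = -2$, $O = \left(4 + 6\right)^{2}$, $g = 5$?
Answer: $-102400$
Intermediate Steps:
$O = 100$ ($O = 10^{2} = 100$)
$m{\left(h \right)} = 200 h$ ($m{\left(h \right)} = 100 h 2 = 200 h$)
$G{\left(a,L \right)} = 64$ ($G{\left(a,L \right)} = \left(5 + 3\right)^{2} = 8^{2} = 64$)
$B G{\left(2,2 \right)} m{\left(4 \right)} = \left(-2\right) 64 \cdot 200 \cdot 4 = \left(-128\right) 800 = -102400$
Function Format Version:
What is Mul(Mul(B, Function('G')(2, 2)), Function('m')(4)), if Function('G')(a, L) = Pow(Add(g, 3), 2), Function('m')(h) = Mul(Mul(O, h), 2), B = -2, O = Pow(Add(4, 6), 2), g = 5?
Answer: -102400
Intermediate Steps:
O = 100 (O = Pow(10, 2) = 100)
Function('m')(h) = Mul(200, h) (Function('m')(h) = Mul(Mul(100, h), 2) = Mul(200, h))
Function('G')(a, L) = 64 (Function('G')(a, L) = Pow(Add(5, 3), 2) = Pow(8, 2) = 64)
Mul(Mul(B, Function('G')(2, 2)), Function('m')(4)) = Mul(Mul(-2, 64), Mul(200, 4)) = Mul(-128, 800) = -102400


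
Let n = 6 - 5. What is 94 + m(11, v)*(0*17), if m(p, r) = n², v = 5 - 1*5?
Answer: 94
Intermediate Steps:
n = 1
v = 0 (v = 5 - 5 = 0)
m(p, r) = 1 (m(p, r) = 1² = 1)
94 + m(11, v)*(0*17) = 94 + 1*(0*17) = 94 + 1*0 = 94 + 0 = 94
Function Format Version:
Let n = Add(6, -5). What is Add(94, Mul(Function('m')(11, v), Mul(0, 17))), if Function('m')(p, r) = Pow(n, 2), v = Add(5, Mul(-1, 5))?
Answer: 94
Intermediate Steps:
n = 1
v = 0 (v = Add(5, -5) = 0)
Function('m')(p, r) = 1 (Function('m')(p, r) = Pow(1, 2) = 1)
Add(94, Mul(Function('m')(11, v), Mul(0, 17))) = Add(94, Mul(1, Mul(0, 17))) = Add(94, Mul(1, 0)) = Add(94, 0) = 94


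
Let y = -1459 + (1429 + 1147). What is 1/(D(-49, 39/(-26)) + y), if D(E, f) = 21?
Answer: 1/1138 ≈ 0.00087873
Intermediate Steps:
y = 1117 (y = -1459 + 2576 = 1117)
1/(D(-49, 39/(-26)) + y) = 1/(21 + 1117) = 1/1138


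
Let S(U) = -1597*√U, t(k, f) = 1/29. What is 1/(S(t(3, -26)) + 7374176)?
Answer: 213851104/1576975676139895 + 1597*√29/1576975676139895 ≈ 1.3561e-7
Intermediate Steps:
t(k, f) = 1/29
1/(S(t(3, -26)) + 7374176) = 1/(-1597*√29/29 + 7374176) = 1/(7374176 - 1597*√29/29)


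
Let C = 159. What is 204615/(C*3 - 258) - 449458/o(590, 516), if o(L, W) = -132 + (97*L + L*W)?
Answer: 12312944428/13196137 ≈ 933.07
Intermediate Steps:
o(L, W) = -132 + 97*L + L*W
204615/(C*3 - 258) - 449458/o(590, 516) = 204615/(159*3 - 258) - 449458/(-132 + 97*590 + 590*516) = 204615/(477 - 258) - 449458/(-132 + 57230 + 304440) = 204615/219 - 449458/361538 = 204615*(1/219) - 449458*1/361538 = 68205/73 - 224729/180769 = 12312944428/13196137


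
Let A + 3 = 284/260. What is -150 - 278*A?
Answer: 24722/65 ≈ 380.34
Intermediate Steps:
A = -124/65 (A = -3 + 284/260 = -3 + 284*(1/260) = -3 + 71/65 = -124/65 ≈ -1.9077)
-150 - 278*A = -150 - 278*(-124/65) = -150 + 34472/65 = 24722/65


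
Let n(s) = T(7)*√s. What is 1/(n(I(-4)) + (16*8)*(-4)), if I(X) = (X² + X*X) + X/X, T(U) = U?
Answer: -512/260527 - 7*√33/260527 ≈ -0.0021196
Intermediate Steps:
I(X) = 1 + 2*X² (I(X) = (X² + X²) + 1 = 2*X² + 1 = 1 + 2*X²)
n(s) = 7*√s
1/(n(I(-4)) + (16*8)*(-4)) = 1/(7*√(1 + 2*(-4)²) + (16*8)*(-4)) = 1/(7*√(1 + 2*16) + 128*(-4)) = 1/(7*√(1 + 32) - 512) = 1/(7*√33 - 512) = 1/(-512 + 7*√33)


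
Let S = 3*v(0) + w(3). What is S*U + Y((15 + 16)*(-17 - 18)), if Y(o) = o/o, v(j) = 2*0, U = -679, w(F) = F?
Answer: -2036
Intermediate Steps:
v(j) = 0
Y(o) = 1
S = 3 (S = 3*0 + 3 = 0 + 3 = 3)
S*U + Y((15 + 16)*(-17 - 18)) = 3*(-679) + 1 = -2037 + 1 = -2036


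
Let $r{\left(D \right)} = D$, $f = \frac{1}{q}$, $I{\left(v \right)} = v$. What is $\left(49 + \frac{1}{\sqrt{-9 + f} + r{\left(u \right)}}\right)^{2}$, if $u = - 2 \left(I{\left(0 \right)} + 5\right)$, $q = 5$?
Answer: $\frac{95844 \sqrt{55} + 1089961 i}{8 \left(5 \sqrt{55} + 57 i\right)} \approx 2392.0 - 2.667 i$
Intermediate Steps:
$f = \frac{1}{5} \approx 0.2$
$u = -10$ ($u = - 2 \left(0 + 5\right) = \left(-2\right) 5 = -10$)
$\left(49 + \frac{1}{\sqrt{-9 + f} + r{\left(u \right)}}\right)^{2} = \left(49 + \frac{1}{\sqrt{-9 + \frac{1}{5}} - 10}\right)^{2} = \left(49 + \frac{1}{\sqrt{- \frac{44}{5}} - 10}\right)^{2} = \left(49 + \frac{1}{\frac{2 i \sqrt{55}}{5} - 10}\right)^{2} = \left(49 + \frac{1}{-10 + \frac{2 i \sqrt{55}}{5}}\right)^{2}$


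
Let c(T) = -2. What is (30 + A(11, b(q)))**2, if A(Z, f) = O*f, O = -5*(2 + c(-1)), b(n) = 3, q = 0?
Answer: 900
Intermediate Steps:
O = 0 (O = -5*(2 - 2) = -5*0 = 0)
A(Z, f) = 0 (A(Z, f) = 0*f = 0)
(30 + A(11, b(q)))**2 = (30 + 0)**2 = 30**2 = 900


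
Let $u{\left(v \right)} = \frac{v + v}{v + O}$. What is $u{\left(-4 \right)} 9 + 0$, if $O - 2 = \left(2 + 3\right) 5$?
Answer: $- \frac{72}{23} \approx -3.1304$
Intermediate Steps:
$O = 27$ ($O = 2 + \left(2 + 3\right) 5 = 2 + 5 \cdot 5 = 2 + 25 = 27$)
$u{\left(v \right)} = \frac{2 v}{27 + v}$ ($u{\left(v \right)} = \frac{v + v}{v + 27} = \frac{2 v}{27 + v}$)
$u{\left(-4 \right)} 9 + 0 = 2 \left(-4\right) \frac{1}{27 - 4} \cdot 9 + 0 = 2 \left(-4\right) \frac{1}{23} \cdot 9 + 0 = \left(- \frac{8}{23}\right) 9 + 0 = - \frac{72}{23} + 0 = - \frac{72}{23}$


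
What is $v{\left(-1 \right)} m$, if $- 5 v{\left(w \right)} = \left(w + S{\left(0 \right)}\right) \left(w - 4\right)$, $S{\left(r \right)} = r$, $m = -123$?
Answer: $123$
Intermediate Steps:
$v{\left(w \right)} = - \frac{w \left(-4 + w\right)}{5}$ ($v{\left(w \right)} = - \frac{\left(w + 0\right) \left(w - 4\right)}{5} = - \frac{w \left(-4 + w\right)}{5}$)
$v{\left(-1 \right)} m = \frac{1}{5} \left(-1\right) \left(4 - -1\right) \left(-123\right) = \frac{1}{5} \left(-1\right) \left(4 + 1\right) \left(-123\right) = \frac{1}{5} \left(-1\right) 5 \left(-123\right) = \left(-1\right) \left(-123\right) = 123$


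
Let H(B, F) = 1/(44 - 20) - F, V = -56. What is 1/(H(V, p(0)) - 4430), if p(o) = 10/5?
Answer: -24/106367 ≈ -0.00022563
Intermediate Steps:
p(o) = 2 (p(o) = 10*(⅕) = 2)
H(B, F) = 1/24 - F
1/(H(V, p(0)) - 4430) = 1/((1/24 - 1*2) - 4430) = 1/((1/24 - 2) - 4430) = 1/(-47/24 - 4430) = 1/(-106367/24) = -24/106367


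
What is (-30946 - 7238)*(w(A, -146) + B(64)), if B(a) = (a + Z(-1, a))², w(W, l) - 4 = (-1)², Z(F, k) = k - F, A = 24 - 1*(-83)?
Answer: -635610864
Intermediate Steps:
A = 107 (A = 24 + 83 = 107)
w(W, l) = 5 (w(W, l) = 4 + (-1)² = 4 + 1 = 5)
B(a) = (1 + 2*a)² (B(a) = (a + (a - 1*(-1)))² = (a + (a + 1))² = (a + (1 + a))² = (1 + 2*a)²)
(-30946 - 7238)*(w(A, -146) + B(64)) = (-30946 - 7238)*(5 + (1 + 2*64)²) = -38184*(5 + (1 + 128)²) = -38184*(5 + 129²) = -38184*(5 + 16641) = -38184*16646 = -635610864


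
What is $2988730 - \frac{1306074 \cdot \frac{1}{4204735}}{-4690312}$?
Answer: $\frac{2679195252841973167}{896432683060} \approx 2.9887 \cdot 10^{6}$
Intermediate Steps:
$2988730 - \frac{1306074 \cdot \frac{1}{4204735}}{-4690312} = 2988730 - 1306074 \cdot \frac{1}{4204735} \left(- \frac{1}{4690312}\right) = 2988730 - \frac{1306074}{4204735} \left(- \frac{1}{4690312}\right) = 2988730 - - \frac{59367}{896432683060} = 2988730 + \frac{59367}{896432683060} = \frac{2679195252841973167}{896432683060}$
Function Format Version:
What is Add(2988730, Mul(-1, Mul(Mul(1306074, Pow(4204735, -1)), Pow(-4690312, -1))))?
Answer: Rational(2679195252841973167, 896432683060) ≈ 2.9887e+6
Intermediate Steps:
Add(2988730, Mul(-1, Mul(Mul(1306074, Pow(4204735, -1)), Pow(-4690312, -1)))) = Add(2988730, Mul(-1, Mul(Mul(1306074, Rational(1, 4204735)), Rational(-1, 4690312)))) = Add(2988730, Mul(-1, Mul(Rational(1306074, 4204735), Rational(-1, 4690312)))) = Add(2988730, Mul(-1, Rational(-59367, 896432683060))) = Add(2988730, Rational(59367, 896432683060)) = Rational(2679195252841973167, 896432683060)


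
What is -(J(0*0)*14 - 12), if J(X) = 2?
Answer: -16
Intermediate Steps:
-(J(0*0)*14 - 12) = -(2*14 - 12) = -(28 - 12) = -1*16 = -16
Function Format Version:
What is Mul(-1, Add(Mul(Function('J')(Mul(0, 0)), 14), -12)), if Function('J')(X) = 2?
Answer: -16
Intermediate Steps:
Mul(-1, Add(Mul(Function('J')(Mul(0, 0)), 14), -12)) = Mul(-1, Add(Mul(2, 14), -12)) = Mul(-1, Add(28, -12)) = Mul(-1, 16) = -16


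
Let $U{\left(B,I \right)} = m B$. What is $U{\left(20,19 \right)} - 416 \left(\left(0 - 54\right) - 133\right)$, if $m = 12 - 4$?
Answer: $77952$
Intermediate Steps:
$m = 8$
$U{\left(B,I \right)} = 8 B$
$U{\left(20,19 \right)} - 416 \left(\left(0 - 54\right) - 133\right) = 8 \cdot 20 - 416 \left(\left(0 - 54\right) - 133\right) = 160 - 416 \left(-54 - 133\right) = 160 - -77792 = 160 + 77792 = 77952$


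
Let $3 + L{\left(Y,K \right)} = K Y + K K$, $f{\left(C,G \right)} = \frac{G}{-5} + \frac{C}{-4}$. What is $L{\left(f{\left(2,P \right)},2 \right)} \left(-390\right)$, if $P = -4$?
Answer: $-624$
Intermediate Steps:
$f{\left(C,G \right)} = - \frac{C}{4} - \frac{G}{5}$ ($f{\left(C,G \right)} = G \left(- \frac{1}{5}\right) + C \left(- \frac{1}{4}\right) = - \frac{G}{5} - \frac{C}{4} = - \frac{C}{4} - \frac{G}{5}$)
$L{\left(Y,K \right)} = -3 + K^{2} + K Y$ ($L{\left(Y,K \right)} = -3 + \left(K Y + K K\right) = -3 + \left(K Y + K^{2}\right) = -3 + \left(K^{2} + K Y\right) = -3 + K^{2} + K Y$)
$L{\left(f{\left(2,P \right)},2 \right)} \left(-390\right) = \left(-3 + 2^{2} + 2 \left(\left(- \frac{1}{4}\right) 2 - - \frac{4}{5}\right)\right) \left(-390\right) = \left(-3 + 4 + 2 \left(- \frac{1}{2} + \frac{4}{5}\right)\right) \left(-390\right) = \left(-3 + 4 + 2 \cdot \frac{3}{10}\right) \left(-390\right) = \left(-3 + 4 + \frac{3}{5}\right) \left(-390\right) = \frac{8}{5} \left(-390\right) = -624$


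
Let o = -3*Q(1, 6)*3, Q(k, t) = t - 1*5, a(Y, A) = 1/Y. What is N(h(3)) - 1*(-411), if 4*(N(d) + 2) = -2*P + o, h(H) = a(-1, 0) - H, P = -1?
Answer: 1629/4 ≈ 407.25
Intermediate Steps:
Q(k, t) = -5 + t (Q(k, t) = t - 5 = -5 + t)
o = -9 (o = -3*(-5 + 6)*3 = -3*1*3 = -3*3 = -9)
h(H) = -1 - H (h(H) = 1/(-1) - H = -1 - H)
N(d) = -15/4 (N(d) = -2 + (-2*(-1) - 9)/4 = -2 + (2 - 9)/4 = -2 + (1/4)*(-7) = -2 - 7/4 = -15/4)
N(h(3)) - 1*(-411) = -15/4 - 1*(-411) = -15/4 + 411 = 1629/4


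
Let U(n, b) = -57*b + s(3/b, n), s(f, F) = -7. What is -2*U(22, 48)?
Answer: 5486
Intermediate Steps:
U(n, b) = -7 - 57*b (U(n, b) = -57*b - 7 = -7 - 57*b)
-2*U(22, 48) = -2*(-7 - 57*48) = -2*(-7 - 2736) = -2*(-2743) = 5486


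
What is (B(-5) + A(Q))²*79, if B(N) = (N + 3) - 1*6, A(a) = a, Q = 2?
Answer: 2844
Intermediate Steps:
B(N) = -3 + N (B(N) = (3 + N) - 6 = -3 + N)
(B(-5) + A(Q))²*79 = ((-3 - 5) + 2)²*79 = (-8 + 2)²*79 = (-6)²*79 = 36*79 = 2844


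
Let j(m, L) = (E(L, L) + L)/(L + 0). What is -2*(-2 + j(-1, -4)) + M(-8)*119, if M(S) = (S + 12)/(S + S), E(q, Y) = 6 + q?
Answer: -107/4 ≈ -26.750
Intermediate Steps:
M(S) = (12 + S)/(2*S) (M(S) = (12 + S)/((2*S)) = (12 + S)*(1/(2*S)) = (12 + S)/(2*S))
j(m, L) = (6 + 2*L)/L (j(m, L) = ((6 + L) + L)/(L + 0) = (6 + 2*L)/L)
-2*(-2 + j(-1, -4)) + M(-8)*119 = -2*(-2 + (2 + 6/(-4))) + ((½)*(12 - 8)/(-8))*119 = -2*(-2 + (2 + 6*(-¼))) + ((½)*(-⅛)*4)*119 = -2*(-2 + (2 - 3/2)) - ¼*119 = -2*(-2 + ½) - 119/4 = -2*(-3/2) - 119/4 = 3 - 119/4 = -107/4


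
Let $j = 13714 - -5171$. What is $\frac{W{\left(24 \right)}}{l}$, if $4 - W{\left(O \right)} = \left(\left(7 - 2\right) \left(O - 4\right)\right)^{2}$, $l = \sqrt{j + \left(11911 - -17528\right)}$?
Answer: $- \frac{1666 \sqrt{12081}}{4027} \approx -45.472$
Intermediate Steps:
$j = 18885$ ($j = 13714 + 5171 = 18885$)
$l = 2 \sqrt{12081}$ ($l = \sqrt{18885 + \left(11911 - -17528\right)} = \sqrt{18885 + \left(11911 + 17528\right)} = \sqrt{18885 + 29439} = \sqrt{48324} = 2 \sqrt{12081} \approx 219.83$)
$W{\left(O \right)} = 4 - \left(-20 + 5 O\right)^{2}$ ($W{\left(O \right)} = 4 - \left(\left(7 - 2\right) \left(O - 4\right)\right)^{2} = 4 - \left(5 \left(-4 + O\right)\right)^{2} = 4 - \left(-20 + 5 O\right)^{2}$)
$\frac{W{\left(24 \right)}}{l} = \frac{4 - 25 \left(-4 + 24\right)^{2}}{2 \sqrt{12081}} = \left(4 - 25 \cdot 20^{2}\right) \frac{\sqrt{12081}}{24162} = \left(4 - 10000\right) \frac{\sqrt{12081}}{24162} = - 9996 \frac{\sqrt{12081}}{24162} = - \frac{1666 \sqrt{12081}}{4027}$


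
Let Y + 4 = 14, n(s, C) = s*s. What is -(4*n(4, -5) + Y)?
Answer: -74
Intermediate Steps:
n(s, C) = s²
Y = 10 (Y = -4 + 14 = 10)
-(4*n(4, -5) + Y) = -(4*4² + 10) = -(4*16 + 10) = -(64 + 10) = -1*74 = -74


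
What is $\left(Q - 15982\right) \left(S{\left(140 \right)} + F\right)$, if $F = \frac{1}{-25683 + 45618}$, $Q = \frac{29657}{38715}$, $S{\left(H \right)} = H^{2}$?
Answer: $- \frac{241747441070111473}{771783525} \approx -3.1323 \cdot 10^{8}$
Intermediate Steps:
$Q = \frac{29657}{38715}$ ($Q = 29657 \cdot \frac{1}{38715} = \frac{29657}{38715} \approx 0.76603$)
$F = \frac{1}{19935} \approx 5.0163 \cdot 10^{-5}$
$\left(Q - 15982\right) \left(S{\left(140 \right)} + F\right) = \left(\frac{29657}{38715} - 15982\right) \left(140^{2} + \frac{1}{19935}\right) = \left(\frac{29657}{38715} - 15982\right) \left(19600 + \frac{1}{19935}\right) = \left(\frac{29657}{38715} - 15982\right) \frac{390726001}{19935} = \left(- \frac{618713473}{38715}\right) \frac{390726001}{19935} = - \frac{241747441070111473}{771783525}$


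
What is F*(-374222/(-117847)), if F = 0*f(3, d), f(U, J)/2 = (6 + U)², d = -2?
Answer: 0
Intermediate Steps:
f(U, J) = 2*(6 + U)²
F = 0 (F = 0*(2*(6 + 3)²) = 0*(2*9²) = 0*(2*81) = 0*162 = 0)
F*(-374222/(-117847)) = 0*(-374222/(-117847)) = 0*(-374222*(-1/117847)) = 0*(374222/117847) = 0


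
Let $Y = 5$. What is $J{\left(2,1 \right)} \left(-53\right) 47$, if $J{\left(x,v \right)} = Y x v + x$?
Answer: $-29892$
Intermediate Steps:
$J{\left(x,v \right)} = x + 5 v x$ ($J{\left(x,v \right)} = 5 x v + x = 5 v x + x = x + 5 v x$)
$J{\left(2,1 \right)} \left(-53\right) 47 = 2 \left(1 + 5 \cdot 1\right) \left(-53\right) 47 = 2 \left(1 + 5\right) \left(-53\right) 47 = 2 \cdot 6 \left(-53\right) 47 = 12 \left(-53\right) 47 = \left(-636\right) 47 = -29892$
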